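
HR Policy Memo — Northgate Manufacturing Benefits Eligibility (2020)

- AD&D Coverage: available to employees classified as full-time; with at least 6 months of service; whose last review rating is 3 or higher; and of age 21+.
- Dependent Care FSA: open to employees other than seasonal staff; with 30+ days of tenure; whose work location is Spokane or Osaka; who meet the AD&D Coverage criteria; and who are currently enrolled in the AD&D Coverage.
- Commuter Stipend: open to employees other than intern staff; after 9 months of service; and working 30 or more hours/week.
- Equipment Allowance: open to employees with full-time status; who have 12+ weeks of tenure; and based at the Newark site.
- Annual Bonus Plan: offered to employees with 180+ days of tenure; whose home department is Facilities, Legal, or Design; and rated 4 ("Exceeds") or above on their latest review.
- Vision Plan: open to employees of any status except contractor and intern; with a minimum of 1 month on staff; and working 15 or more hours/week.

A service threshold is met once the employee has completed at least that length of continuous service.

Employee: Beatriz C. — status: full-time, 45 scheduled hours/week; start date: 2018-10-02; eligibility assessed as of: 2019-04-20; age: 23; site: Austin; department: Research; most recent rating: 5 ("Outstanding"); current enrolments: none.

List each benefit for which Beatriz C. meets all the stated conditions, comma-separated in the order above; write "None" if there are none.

AD&D Coverage, Vision Plan

Service from 2018-10-02 to 2019-04-20: 200 days.
AD&D Coverage — status full-time ✓; service 200 days ≥ 6 months (≈180 days) ✓; rating 5 ≥ 3 ✓; age 23 ≥ 21 ✓ → eligible.
Dependent Care FSA — status full-time ✓ (not excluded); service 200 days ≥ 30 days ✓; site Austin ✗ (not Spokane or Osaka) → not eligible.
Commuter Stipend — status full-time ✓ (not excluded); service 200 days < 9 months (≈270 days) ✗ → not eligible.
Equipment Allowance — status full-time ✓; service 200 days ≥ 12 weeks (≈84 days) ✓; site Austin ✗ (not Newark) → not eligible.
Annual Bonus Plan — service 200 days ≥ 180 days ✓; dept Research ✗ → not eligible.
Vision Plan — status full-time ✓ (not excluded); service 200 days ≥ 1 month (≈30 days) ✓; 45 hrs/wk ≥ 15 ✓ → eligible.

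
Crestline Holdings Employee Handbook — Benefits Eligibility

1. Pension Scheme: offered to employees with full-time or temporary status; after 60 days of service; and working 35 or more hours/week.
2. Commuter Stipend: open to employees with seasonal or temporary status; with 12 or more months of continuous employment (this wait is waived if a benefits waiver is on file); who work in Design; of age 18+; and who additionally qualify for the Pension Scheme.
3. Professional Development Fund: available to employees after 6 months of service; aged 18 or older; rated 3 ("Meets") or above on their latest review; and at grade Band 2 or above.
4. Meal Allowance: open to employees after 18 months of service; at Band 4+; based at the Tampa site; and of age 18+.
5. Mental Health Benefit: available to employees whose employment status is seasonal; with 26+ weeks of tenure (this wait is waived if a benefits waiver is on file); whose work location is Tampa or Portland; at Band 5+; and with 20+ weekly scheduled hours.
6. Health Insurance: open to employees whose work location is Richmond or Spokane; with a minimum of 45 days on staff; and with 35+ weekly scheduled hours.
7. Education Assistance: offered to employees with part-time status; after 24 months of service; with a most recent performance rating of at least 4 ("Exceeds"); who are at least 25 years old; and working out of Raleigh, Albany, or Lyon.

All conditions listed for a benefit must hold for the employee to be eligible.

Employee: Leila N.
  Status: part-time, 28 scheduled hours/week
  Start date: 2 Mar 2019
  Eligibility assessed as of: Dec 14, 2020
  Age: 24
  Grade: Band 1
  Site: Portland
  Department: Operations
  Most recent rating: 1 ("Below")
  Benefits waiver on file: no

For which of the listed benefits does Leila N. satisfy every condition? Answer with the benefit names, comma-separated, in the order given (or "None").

None

Service from 2 Mar 2019 to Dec 14, 2020: 653 days.
Pension Scheme — status part-time ✗ (requires full-time or temporary) → not eligible.
Commuter Stipend — status part-time ✗ (requires seasonal or temporary) → not eligible.
Professional Development Fund — service 653 days ≥ 6 months (≈180 days) ✓; age 24 ≥ 18 ✓; rating 1 < 3 ✗ → not eligible.
Meal Allowance — service 653 days ≥ 18 months (≈540 days) ✓; grade Band 1 < Band 4 ✗ → not eligible.
Mental Health Benefit — status part-time ✗ (requires seasonal) → not eligible.
Health Insurance — site Portland ✗ (not Richmond or Spokane) → not eligible.
Education Assistance — status part-time ✓; service 653 days < 24 months (≈720 days) ✗ → not eligible.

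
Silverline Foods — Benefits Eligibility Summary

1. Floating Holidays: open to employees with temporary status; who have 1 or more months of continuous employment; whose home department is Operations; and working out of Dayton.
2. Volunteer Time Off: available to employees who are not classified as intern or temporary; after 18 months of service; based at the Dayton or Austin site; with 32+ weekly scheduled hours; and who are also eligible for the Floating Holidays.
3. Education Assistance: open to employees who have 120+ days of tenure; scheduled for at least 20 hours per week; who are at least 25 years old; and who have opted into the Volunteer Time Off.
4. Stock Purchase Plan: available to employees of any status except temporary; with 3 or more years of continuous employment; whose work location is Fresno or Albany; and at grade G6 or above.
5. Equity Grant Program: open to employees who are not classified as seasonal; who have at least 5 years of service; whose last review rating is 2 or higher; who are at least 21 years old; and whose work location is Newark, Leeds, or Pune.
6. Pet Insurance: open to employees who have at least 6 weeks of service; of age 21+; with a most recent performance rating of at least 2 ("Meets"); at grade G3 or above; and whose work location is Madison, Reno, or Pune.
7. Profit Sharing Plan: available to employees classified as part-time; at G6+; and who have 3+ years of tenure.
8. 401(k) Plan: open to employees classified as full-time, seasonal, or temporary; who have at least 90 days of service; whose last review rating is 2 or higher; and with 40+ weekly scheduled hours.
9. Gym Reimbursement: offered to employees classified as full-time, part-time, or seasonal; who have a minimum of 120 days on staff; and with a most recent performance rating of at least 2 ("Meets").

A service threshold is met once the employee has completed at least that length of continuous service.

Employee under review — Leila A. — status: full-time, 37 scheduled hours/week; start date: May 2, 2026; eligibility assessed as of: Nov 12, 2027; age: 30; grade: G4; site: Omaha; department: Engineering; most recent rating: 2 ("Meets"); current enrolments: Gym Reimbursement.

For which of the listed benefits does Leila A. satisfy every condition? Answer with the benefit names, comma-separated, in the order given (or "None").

Service from May 2, 2026 to Nov 12, 2027: 559 days.
Floating Holidays — status full-time ✗ (requires temporary) → not eligible.
Volunteer Time Off — status full-time ✓ (not excluded); service 559 days ≥ 18 months (≈540 days) ✓; site Omaha ✗ (not Dayton or Austin) → not eligible.
Education Assistance — service 559 days ≥ 120 days ✓; 37 hrs/wk ≥ 20 ✓; age 30 ≥ 25 ✓; not enrolled in Volunteer Time Off ✗ → not eligible.
Stock Purchase Plan — status full-time ✓ (not excluded); service 559 days < 3 years (≈1095 days) ✗ → not eligible.
Equity Grant Program — status full-time ✓ (not excluded); service 559 days < 5 years (≈1825 days) ✗ → not eligible.
Pet Insurance — service 559 days ≥ 6 weeks (≈42 days) ✓; age 30 ≥ 21 ✓; rating 2 ≥ 2 ✓; grade G4 ≥ G3 ✓; site Omaha ✗ (not Madison, Reno, or Pune) → not eligible.
Profit Sharing Plan — status full-time ✗ (requires part-time) → not eligible.
401(k) Plan — status full-time ✓; service 559 days ≥ 90 days ✓; rating 2 ≥ 2 ✓; 37 hrs/wk < 40 ✗ → not eligible.
Gym Reimbursement — status full-time ✓; service 559 days ≥ 120 days ✓; rating 2 ≥ 2 ✓ → eligible.

Gym Reimbursement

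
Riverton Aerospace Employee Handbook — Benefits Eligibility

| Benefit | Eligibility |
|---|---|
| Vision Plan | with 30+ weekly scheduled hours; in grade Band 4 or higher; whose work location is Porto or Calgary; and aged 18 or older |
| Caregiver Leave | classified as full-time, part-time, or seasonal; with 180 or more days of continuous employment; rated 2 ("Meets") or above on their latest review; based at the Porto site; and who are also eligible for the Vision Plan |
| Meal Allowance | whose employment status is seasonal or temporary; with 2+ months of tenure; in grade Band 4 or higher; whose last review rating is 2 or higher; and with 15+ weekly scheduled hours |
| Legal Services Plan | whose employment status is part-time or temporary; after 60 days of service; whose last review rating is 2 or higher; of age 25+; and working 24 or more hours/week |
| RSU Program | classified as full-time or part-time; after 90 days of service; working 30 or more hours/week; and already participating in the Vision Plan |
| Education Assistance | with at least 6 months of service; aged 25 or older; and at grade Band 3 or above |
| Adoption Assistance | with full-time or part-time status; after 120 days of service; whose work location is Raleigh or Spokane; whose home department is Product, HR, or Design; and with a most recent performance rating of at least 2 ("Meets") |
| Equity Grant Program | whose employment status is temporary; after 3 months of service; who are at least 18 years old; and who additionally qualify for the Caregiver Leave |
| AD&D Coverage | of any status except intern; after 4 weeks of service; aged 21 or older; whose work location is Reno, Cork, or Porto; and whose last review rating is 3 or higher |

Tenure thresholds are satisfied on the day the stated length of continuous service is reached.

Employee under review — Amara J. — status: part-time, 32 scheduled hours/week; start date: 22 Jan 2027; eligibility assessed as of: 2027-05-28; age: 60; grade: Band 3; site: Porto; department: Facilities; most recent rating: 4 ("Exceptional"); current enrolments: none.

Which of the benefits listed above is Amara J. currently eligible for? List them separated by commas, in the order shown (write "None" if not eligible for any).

Service from 22 Jan 2027 to 2027-05-28: 126 days.
Vision Plan — 32 hrs/wk ≥ 30 ✓; grade Band 3 < Band 4 ✗ → not eligible.
Caregiver Leave — status part-time ✓; service 126 days < 180 days ✗ → not eligible.
Meal Allowance — status part-time ✗ (requires seasonal or temporary) → not eligible.
Legal Services Plan — status part-time ✓; service 126 days ≥ 60 days ✓; rating 4 ≥ 2 ✓; age 60 ≥ 25 ✓; 32 hrs/wk ≥ 24 ✓ → eligible.
RSU Program — status part-time ✓; service 126 days ≥ 90 days ✓; 32 hrs/wk ≥ 30 ✓; not enrolled in Vision Plan ✗ → not eligible.
Education Assistance — service 126 days < 6 months (≈180 days) ✗ → not eligible.
Adoption Assistance — status part-time ✓; service 126 days ≥ 120 days ✓; site Porto ✗ (not Raleigh or Spokane) → not eligible.
Equity Grant Program — status part-time ✗ (requires temporary) → not eligible.
AD&D Coverage — status part-time ✓ (not excluded); service 126 days ≥ 4 weeks (≈28 days) ✓; age 60 ≥ 21 ✓; site Porto ✓; rating 4 ≥ 3 ✓ → eligible.

Legal Services Plan, AD&D Coverage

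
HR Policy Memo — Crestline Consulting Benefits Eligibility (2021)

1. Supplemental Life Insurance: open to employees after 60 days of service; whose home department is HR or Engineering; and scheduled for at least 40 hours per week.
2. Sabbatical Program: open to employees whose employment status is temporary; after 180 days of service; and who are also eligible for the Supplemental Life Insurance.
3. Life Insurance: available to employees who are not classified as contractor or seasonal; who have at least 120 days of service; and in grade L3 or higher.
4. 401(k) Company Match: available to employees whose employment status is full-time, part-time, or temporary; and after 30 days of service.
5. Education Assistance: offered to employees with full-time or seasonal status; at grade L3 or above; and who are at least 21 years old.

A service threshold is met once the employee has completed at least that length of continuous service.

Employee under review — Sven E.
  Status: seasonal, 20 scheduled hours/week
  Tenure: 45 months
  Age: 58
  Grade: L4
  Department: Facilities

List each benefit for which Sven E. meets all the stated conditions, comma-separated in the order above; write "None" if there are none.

Supplemental Life Insurance — service 45 months ≥ 60 days ✓; dept Facilities ✗ → not eligible.
Sabbatical Program — status seasonal ✗ (requires temporary) → not eligible.
Life Insurance — status seasonal ✗ (excluded) → not eligible.
401(k) Company Match — status seasonal ✗ (requires full-time, part-time, or temporary) → not eligible.
Education Assistance — status seasonal ✓; grade L4 ≥ L3 ✓; age 58 ≥ 21 ✓ → eligible.

Education Assistance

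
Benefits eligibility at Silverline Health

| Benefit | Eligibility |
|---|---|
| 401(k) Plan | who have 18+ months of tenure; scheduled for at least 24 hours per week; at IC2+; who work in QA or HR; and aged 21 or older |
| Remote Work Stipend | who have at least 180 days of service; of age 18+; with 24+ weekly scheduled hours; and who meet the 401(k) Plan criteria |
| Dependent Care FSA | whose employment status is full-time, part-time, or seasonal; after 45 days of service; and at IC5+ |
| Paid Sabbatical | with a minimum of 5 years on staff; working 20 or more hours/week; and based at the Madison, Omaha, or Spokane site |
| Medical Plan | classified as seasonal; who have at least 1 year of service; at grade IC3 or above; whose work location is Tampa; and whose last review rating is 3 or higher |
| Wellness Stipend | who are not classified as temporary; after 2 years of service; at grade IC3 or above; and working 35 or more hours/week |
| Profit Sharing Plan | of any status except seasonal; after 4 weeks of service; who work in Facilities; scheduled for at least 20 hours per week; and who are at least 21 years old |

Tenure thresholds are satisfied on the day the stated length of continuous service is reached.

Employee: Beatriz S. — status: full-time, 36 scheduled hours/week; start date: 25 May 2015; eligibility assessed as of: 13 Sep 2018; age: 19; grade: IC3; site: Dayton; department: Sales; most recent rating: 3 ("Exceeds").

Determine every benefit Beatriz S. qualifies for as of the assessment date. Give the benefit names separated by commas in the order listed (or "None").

Service from 25 May 2015 to 13 Sep 2018: 1207 days.
401(k) Plan — service 1207 days ≥ 18 months (≈540 days) ✓; 36 hrs/wk ≥ 24 ✓; grade IC3 ≥ IC2 ✓; dept Sales ✗ → not eligible.
Remote Work Stipend — service 1207 days ≥ 180 days ✓; age 19 ≥ 18 ✓; 36 hrs/wk ≥ 24 ✓; not eligible for 401(k) Plan ✗ → not eligible.
Dependent Care FSA — status full-time ✓; service 1207 days ≥ 45 days ✓; grade IC3 < IC5 ✗ → not eligible.
Paid Sabbatical — service 1207 days < 5 years (≈1825 days) ✗ → not eligible.
Medical Plan — status full-time ✗ (requires seasonal) → not eligible.
Wellness Stipend — status full-time ✓ (not excluded); service 1207 days ≥ 2 years (≈730 days) ✓; grade IC3 ≥ IC3 ✓; 36 hrs/wk ≥ 35 ✓ → eligible.
Profit Sharing Plan — status full-time ✓ (not excluded); service 1207 days ≥ 4 weeks (≈28 days) ✓; dept Sales ✗ → not eligible.

Wellness Stipend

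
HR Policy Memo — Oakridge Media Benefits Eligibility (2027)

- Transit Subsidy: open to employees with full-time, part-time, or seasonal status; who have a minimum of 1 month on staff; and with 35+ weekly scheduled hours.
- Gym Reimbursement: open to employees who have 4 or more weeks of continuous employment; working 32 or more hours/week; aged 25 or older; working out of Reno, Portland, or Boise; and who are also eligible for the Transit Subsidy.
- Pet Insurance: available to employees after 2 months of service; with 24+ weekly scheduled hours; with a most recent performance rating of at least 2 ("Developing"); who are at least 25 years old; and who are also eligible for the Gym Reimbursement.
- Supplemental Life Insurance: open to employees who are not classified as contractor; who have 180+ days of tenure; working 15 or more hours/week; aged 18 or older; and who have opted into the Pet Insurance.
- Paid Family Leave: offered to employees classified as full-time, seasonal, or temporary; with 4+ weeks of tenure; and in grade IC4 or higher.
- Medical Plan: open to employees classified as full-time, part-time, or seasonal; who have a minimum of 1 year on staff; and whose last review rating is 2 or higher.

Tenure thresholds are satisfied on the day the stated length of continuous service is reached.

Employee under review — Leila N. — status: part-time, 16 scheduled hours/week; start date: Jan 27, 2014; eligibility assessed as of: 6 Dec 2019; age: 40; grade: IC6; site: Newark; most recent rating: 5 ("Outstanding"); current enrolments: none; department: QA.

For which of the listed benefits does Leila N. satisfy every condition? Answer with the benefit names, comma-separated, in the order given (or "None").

Medical Plan

Service from Jan 27, 2014 to 6 Dec 2019: 2139 days.
Transit Subsidy — status part-time ✓; service 2139 days ≥ 1 month (≈30 days) ✓; 16 hrs/wk < 35 ✗ → not eligible.
Gym Reimbursement — service 2139 days ≥ 4 weeks (≈28 days) ✓; 16 hrs/wk < 32 ✗ → not eligible.
Pet Insurance — service 2139 days ≥ 2 months (≈60 days) ✓; 16 hrs/wk < 24 ✗ → not eligible.
Supplemental Life Insurance — status part-time ✓ (not excluded); service 2139 days ≥ 180 days ✓; 16 hrs/wk ≥ 15 ✓; age 40 ≥ 18 ✓; not enrolled in Pet Insurance ✗ → not eligible.
Paid Family Leave — status part-time ✗ (requires full-time, seasonal, or temporary) → not eligible.
Medical Plan — status part-time ✓; service 2139 days ≥ 1 year (≈365 days) ✓; rating 5 ≥ 2 ✓ → eligible.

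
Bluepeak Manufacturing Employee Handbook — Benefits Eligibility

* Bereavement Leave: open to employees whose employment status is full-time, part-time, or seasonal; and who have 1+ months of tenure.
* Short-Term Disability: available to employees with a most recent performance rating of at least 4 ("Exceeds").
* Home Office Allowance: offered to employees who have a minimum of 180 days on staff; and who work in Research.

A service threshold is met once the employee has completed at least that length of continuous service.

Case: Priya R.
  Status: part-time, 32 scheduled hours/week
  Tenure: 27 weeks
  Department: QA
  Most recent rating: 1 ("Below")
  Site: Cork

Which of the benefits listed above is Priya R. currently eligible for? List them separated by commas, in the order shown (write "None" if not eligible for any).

Bereavement Leave — status part-time ✓; service 27 weeks ≥ 1 month (≈30 days) ✓ → eligible.
Short-Term Disability — rating 1 < 4 ✗ → not eligible.
Home Office Allowance — service 27 weeks ≥ 180 days ✓; dept QA ✗ → not eligible.

Bereavement Leave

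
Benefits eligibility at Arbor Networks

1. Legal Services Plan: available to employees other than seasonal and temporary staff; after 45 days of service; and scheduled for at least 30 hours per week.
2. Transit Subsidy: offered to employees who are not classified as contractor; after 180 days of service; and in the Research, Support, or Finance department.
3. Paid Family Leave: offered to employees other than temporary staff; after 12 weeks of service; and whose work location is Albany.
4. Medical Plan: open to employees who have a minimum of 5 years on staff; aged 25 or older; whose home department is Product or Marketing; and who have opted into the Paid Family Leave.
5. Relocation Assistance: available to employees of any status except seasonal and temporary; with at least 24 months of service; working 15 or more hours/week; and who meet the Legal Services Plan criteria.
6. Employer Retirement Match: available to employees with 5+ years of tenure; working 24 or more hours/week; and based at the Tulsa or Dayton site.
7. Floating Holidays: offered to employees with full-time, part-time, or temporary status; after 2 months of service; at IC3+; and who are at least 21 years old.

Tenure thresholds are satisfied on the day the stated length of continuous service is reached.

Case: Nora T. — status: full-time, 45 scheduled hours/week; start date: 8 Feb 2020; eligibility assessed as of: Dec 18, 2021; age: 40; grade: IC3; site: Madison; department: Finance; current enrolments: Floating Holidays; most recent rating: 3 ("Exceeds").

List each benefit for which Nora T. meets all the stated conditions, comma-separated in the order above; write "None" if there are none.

Legal Services Plan, Transit Subsidy, Floating Holidays

Service from 8 Feb 2020 to Dec 18, 2021: 679 days.
Legal Services Plan — status full-time ✓ (not excluded); service 679 days ≥ 45 days ✓; 45 hrs/wk ≥ 30 ✓ → eligible.
Transit Subsidy — status full-time ✓ (not excluded); service 679 days ≥ 180 days ✓; dept Finance ✓ → eligible.
Paid Family Leave — status full-time ✓ (not excluded); service 679 days ≥ 12 weeks (≈84 days) ✓; site Madison ✗ (not Albany) → not eligible.
Medical Plan — service 679 days < 5 years (≈1825 days) ✗ → not eligible.
Relocation Assistance — status full-time ✓ (not excluded); service 679 days < 24 months (≈720 days) ✗ → not eligible.
Employer Retirement Match — service 679 days < 5 years (≈1825 days) ✗ → not eligible.
Floating Holidays — status full-time ✓; service 679 days ≥ 2 months (≈60 days) ✓; grade IC3 ≥ IC3 ✓; age 40 ≥ 21 ✓ → eligible.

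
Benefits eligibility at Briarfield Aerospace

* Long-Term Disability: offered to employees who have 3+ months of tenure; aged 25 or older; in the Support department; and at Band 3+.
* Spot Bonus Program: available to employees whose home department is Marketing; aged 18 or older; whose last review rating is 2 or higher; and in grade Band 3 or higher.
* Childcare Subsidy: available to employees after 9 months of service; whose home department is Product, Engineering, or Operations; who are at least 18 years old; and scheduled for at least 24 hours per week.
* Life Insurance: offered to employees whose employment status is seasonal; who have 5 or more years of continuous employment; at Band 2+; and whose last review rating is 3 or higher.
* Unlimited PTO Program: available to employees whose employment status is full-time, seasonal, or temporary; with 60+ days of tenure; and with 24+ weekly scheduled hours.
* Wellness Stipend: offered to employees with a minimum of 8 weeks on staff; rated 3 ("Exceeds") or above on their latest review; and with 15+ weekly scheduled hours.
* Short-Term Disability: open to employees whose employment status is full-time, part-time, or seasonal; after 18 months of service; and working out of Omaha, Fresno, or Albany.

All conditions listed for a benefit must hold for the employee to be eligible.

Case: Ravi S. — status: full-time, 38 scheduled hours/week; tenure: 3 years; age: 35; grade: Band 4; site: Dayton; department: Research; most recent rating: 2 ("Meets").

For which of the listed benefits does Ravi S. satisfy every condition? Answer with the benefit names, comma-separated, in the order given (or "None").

Unlimited PTO Program

Long-Term Disability — service 3 years ≥ 3 months (≈90 days) ✓; age 35 ≥ 25 ✓; dept Research ✗ → not eligible.
Spot Bonus Program — dept Research ✗ → not eligible.
Childcare Subsidy — service 3 years ≥ 9 months (≈270 days) ✓; dept Research ✗ → not eligible.
Life Insurance — status full-time ✗ (requires seasonal) → not eligible.
Unlimited PTO Program — status full-time ✓; service 3 years ≥ 60 days ✓; 38 hrs/wk ≥ 24 ✓ → eligible.
Wellness Stipend — service 3 years ≥ 8 weeks (≈56 days) ✓; rating 2 < 3 ✗ → not eligible.
Short-Term Disability — status full-time ✓; service 3 years ≥ 18 months (≈540 days) ✓; site Dayton ✗ (not Omaha, Fresno, or Albany) → not eligible.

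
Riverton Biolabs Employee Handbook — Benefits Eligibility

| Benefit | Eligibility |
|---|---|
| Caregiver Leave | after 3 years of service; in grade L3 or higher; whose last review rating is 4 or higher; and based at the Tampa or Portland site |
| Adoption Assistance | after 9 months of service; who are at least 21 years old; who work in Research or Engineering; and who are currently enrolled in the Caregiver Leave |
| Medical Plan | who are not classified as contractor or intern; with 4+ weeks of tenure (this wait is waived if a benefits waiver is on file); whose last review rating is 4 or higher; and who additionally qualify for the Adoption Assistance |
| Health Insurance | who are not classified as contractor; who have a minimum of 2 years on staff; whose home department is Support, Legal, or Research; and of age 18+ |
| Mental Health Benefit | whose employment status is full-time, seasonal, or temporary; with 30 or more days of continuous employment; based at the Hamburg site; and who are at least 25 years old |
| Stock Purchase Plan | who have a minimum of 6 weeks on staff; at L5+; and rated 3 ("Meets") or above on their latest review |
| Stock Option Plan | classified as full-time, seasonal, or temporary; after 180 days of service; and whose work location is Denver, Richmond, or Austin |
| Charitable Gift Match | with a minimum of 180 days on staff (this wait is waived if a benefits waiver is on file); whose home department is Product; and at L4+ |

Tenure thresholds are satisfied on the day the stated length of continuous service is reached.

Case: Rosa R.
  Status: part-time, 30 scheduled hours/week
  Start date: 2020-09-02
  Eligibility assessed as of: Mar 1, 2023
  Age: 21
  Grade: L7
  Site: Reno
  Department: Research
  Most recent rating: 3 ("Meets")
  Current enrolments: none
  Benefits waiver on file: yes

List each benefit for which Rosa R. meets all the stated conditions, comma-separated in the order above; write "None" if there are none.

Service from 2020-09-02 to Mar 1, 2023: 910 days.
Caregiver Leave — service 910 days < 3 years (≈1095 days) ✗ → not eligible.
Adoption Assistance — service 910 days ≥ 9 months (≈270 days) ✓; age 21 ≥ 21 ✓; dept Research ✓; not enrolled in Caregiver Leave ✗ → not eligible.
Medical Plan — status part-time ✓ (not excluded); benefits waiver on file ✓; rating 3 < 4 ✗ → not eligible.
Health Insurance — status part-time ✓ (not excluded); service 910 days ≥ 2 years (≈730 days) ✓; dept Research ✓; age 21 ≥ 18 ✓ → eligible.
Mental Health Benefit — status part-time ✗ (requires full-time, seasonal, or temporary) → not eligible.
Stock Purchase Plan — service 910 days ≥ 6 weeks (≈42 days) ✓; grade L7 ≥ L5 ✓; rating 3 ≥ 3 ✓ → eligible.
Stock Option Plan — status part-time ✗ (requires full-time, seasonal, or temporary) → not eligible.
Charitable Gift Match — benefits waiver on file ✓; dept Research ✗ → not eligible.

Health Insurance, Stock Purchase Plan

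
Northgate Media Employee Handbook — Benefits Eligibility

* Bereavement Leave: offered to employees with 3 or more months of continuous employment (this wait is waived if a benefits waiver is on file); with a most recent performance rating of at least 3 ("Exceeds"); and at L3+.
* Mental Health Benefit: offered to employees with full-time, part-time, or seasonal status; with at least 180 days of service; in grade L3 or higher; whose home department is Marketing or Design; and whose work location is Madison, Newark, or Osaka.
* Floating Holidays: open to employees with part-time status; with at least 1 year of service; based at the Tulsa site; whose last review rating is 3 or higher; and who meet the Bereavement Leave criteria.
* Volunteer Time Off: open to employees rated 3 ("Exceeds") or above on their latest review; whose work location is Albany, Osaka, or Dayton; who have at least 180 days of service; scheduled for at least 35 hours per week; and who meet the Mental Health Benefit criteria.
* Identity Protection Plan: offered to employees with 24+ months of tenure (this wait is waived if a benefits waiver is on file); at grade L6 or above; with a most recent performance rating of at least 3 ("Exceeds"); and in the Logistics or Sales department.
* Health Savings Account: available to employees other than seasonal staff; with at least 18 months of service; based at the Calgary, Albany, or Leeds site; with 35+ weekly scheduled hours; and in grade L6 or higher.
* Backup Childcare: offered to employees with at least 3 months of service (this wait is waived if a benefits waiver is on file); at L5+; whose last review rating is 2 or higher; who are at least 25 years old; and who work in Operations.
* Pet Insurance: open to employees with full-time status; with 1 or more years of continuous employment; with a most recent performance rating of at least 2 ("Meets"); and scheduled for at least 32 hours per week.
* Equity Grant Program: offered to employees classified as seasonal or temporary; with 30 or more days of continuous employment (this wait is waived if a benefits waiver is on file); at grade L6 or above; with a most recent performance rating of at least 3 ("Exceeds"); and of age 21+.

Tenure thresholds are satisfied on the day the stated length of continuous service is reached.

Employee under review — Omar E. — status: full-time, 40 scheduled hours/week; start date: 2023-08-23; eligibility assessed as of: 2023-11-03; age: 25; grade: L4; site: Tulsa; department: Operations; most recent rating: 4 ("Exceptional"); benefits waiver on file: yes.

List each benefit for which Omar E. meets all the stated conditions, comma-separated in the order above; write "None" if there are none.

Service from 2023-08-23 to 2023-11-03: 72 days.
Bereavement Leave — benefits waiver on file ✓; rating 4 ≥ 3 ✓; grade L4 ≥ L3 ✓ → eligible.
Mental Health Benefit — status full-time ✓; service 72 days < 180 days ✗ → not eligible.
Floating Holidays — status full-time ✗ (requires part-time) → not eligible.
Volunteer Time Off — rating 4 ≥ 3 ✓; site Tulsa ✗ (not Albany, Osaka, or Dayton) → not eligible.
Identity Protection Plan — benefits waiver on file ✓; grade L4 < L6 ✗ → not eligible.
Health Savings Account — status full-time ✓ (not excluded); service 72 days < 18 months (≈540 days) ✗ → not eligible.
Backup Childcare — benefits waiver on file ✓; grade L4 < L5 ✗ → not eligible.
Pet Insurance — status full-time ✓; service 72 days < 1 year (≈365 days) ✗ → not eligible.
Equity Grant Program — status full-time ✗ (requires seasonal or temporary) → not eligible.

Bereavement Leave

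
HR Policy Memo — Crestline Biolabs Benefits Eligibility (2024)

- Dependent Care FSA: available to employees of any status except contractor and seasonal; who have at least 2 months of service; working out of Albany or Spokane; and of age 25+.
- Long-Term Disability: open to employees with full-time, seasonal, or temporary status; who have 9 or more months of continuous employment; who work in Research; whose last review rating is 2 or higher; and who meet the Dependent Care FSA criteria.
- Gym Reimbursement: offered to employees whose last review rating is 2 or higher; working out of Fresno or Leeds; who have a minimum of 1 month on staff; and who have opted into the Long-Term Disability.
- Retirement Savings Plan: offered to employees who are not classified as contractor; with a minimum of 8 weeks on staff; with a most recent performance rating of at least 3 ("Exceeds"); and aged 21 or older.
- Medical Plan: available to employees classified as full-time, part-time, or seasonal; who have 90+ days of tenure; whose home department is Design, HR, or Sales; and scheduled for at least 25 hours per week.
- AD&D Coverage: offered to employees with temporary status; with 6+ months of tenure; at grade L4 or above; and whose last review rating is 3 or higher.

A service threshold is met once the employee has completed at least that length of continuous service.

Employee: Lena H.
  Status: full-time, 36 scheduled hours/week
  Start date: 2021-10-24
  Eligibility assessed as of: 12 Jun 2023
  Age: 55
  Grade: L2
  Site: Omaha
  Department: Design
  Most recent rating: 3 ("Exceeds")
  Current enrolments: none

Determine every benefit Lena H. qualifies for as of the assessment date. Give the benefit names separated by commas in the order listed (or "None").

Retirement Savings Plan, Medical Plan

Service from 2021-10-24 to 12 Jun 2023: 596 days.
Dependent Care FSA — status full-time ✓ (not excluded); service 596 days ≥ 2 months (≈60 days) ✓; site Omaha ✗ (not Albany or Spokane) → not eligible.
Long-Term Disability — status full-time ✓; service 596 days ≥ 9 months (≈270 days) ✓; dept Design ✗ → not eligible.
Gym Reimbursement — rating 3 ≥ 2 ✓; site Omaha ✗ (not Fresno or Leeds) → not eligible.
Retirement Savings Plan — status full-time ✓ (not excluded); service 596 days ≥ 8 weeks (≈56 days) ✓; rating 3 ≥ 3 ✓; age 55 ≥ 21 ✓ → eligible.
Medical Plan — status full-time ✓; service 596 days ≥ 90 days ✓; dept Design ✓; 36 hrs/wk ≥ 25 ✓ → eligible.
AD&D Coverage — status full-time ✗ (requires temporary) → not eligible.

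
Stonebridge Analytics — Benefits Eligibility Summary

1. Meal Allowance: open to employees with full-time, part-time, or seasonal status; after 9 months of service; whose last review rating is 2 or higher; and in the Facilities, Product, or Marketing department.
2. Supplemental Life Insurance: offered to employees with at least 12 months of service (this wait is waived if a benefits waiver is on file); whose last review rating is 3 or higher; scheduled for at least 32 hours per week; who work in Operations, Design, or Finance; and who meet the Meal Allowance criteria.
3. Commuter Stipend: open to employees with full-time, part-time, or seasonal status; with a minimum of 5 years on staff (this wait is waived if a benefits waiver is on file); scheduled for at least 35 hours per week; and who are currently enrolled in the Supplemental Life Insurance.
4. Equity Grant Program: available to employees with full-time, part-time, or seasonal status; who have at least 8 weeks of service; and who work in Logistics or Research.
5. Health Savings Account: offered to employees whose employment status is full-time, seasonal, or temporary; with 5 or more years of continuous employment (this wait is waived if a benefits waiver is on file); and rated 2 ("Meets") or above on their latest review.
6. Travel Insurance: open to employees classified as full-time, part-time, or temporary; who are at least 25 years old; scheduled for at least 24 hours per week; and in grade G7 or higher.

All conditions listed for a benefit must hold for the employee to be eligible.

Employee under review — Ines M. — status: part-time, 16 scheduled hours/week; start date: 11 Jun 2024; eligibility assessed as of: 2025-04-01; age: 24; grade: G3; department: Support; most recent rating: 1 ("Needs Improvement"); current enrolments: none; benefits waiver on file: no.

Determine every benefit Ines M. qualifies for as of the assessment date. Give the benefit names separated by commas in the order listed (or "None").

Service from 11 Jun 2024 to 2025-04-01: 294 days.
Meal Allowance — status part-time ✓; service 294 days ≥ 9 months (≈270 days) ✓; rating 1 < 2 ✗ → not eligible.
Supplemental Life Insurance — no waiver, service 294 days < 12 months (≈360 days) ✗ → not eligible.
Commuter Stipend — status part-time ✓; no waiver, service 294 days < 5 years (≈1825 days) ✗ → not eligible.
Equity Grant Program — status part-time ✓; service 294 days ≥ 8 weeks (≈56 days) ✓; dept Support ✗ → not eligible.
Health Savings Account — status part-time ✗ (requires full-time, seasonal, or temporary) → not eligible.
Travel Insurance — status part-time ✓; age 24 < 25 ✗ → not eligible.

None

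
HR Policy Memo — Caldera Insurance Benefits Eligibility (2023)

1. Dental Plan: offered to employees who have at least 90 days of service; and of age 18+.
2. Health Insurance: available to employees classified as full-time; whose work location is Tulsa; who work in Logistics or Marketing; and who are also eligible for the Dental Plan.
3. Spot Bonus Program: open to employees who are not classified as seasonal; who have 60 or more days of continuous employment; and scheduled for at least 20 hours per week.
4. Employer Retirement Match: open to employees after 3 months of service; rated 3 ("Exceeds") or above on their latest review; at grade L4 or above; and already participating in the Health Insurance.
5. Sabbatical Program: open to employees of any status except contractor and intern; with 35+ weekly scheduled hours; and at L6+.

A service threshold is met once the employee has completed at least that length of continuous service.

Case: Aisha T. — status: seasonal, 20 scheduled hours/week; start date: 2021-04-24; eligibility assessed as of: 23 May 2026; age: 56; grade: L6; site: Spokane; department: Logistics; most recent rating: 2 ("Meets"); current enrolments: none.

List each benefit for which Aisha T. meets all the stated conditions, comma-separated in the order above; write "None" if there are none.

Dental Plan

Service from 2021-04-24 to 23 May 2026: 1855 days.
Dental Plan — service 1855 days ≥ 90 days ✓; age 56 ≥ 18 ✓ → eligible.
Health Insurance — status seasonal ✗ (requires full-time) → not eligible.
Spot Bonus Program — status seasonal ✗ (excluded) → not eligible.
Employer Retirement Match — service 1855 days ≥ 3 months (≈90 days) ✓; rating 2 < 3 ✗ → not eligible.
Sabbatical Program — status seasonal ✓ (not excluded); 20 hrs/wk < 35 ✗ → not eligible.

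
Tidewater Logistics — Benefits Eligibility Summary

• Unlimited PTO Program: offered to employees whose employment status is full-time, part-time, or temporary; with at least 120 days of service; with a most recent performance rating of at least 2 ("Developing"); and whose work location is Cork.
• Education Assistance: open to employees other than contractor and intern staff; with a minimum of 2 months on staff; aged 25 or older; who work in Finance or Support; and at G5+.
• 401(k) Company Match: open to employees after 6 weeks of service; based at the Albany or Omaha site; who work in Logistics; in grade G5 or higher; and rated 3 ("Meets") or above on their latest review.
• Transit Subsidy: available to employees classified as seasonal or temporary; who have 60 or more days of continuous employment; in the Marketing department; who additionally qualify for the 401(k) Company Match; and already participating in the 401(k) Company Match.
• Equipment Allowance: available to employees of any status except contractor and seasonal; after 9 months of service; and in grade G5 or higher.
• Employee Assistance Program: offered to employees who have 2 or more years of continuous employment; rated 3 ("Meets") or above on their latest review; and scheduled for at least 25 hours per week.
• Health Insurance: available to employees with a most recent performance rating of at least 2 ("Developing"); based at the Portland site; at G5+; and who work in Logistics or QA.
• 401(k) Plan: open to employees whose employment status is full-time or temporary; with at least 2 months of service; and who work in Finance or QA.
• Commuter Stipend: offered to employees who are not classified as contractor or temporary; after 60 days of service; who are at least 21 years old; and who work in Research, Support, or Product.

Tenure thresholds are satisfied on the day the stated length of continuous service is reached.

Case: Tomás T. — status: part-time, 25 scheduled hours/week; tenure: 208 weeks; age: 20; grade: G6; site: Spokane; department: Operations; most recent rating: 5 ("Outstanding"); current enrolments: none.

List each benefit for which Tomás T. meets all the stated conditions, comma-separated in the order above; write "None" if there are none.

Unlimited PTO Program — status part-time ✓; service 208 weeks ≥ 120 days ✓; rating 5 ≥ 2 ✓; site Spokane ✗ (not Cork) → not eligible.
Education Assistance — status part-time ✓ (not excluded); service 208 weeks ≥ 2 months (≈60 days) ✓; age 20 < 25 ✗ → not eligible.
401(k) Company Match — service 208 weeks ≥ 6 weeks ✓; site Spokane ✗ (not Albany or Omaha) → not eligible.
Transit Subsidy — status part-time ✗ (requires seasonal or temporary) → not eligible.
Equipment Allowance — status part-time ✓ (not excluded); service 208 weeks ≥ 9 months (≈270 days) ✓; grade G6 ≥ G5 ✓ → eligible.
Employee Assistance Program — service 208 weeks ≥ 2 years (≈730 days) ✓; rating 5 ≥ 3 ✓; 25 hrs/wk ≥ 25 ✓ → eligible.
Health Insurance — rating 5 ≥ 2 ✓; site Spokane ✗ (not Portland) → not eligible.
401(k) Plan — status part-time ✗ (requires full-time or temporary) → not eligible.
Commuter Stipend — status part-time ✓ (not excluded); service 208 weeks ≥ 60 days ✓; age 20 < 21 ✗ → not eligible.

Equipment Allowance, Employee Assistance Program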